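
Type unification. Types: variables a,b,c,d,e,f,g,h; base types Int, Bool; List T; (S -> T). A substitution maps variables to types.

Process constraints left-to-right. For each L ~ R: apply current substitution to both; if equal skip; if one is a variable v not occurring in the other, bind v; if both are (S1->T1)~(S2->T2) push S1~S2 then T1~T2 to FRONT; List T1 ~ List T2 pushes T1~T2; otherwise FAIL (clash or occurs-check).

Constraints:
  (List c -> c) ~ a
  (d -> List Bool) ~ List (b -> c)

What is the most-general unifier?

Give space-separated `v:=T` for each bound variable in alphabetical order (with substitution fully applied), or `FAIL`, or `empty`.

step 1: unify (List c -> c) ~ a  [subst: {-} | 1 pending]
  bind a := (List c -> c)
step 2: unify (d -> List Bool) ~ List (b -> c)  [subst: {a:=(List c -> c)} | 0 pending]
  clash: (d -> List Bool) vs List (b -> c)

Answer: FAIL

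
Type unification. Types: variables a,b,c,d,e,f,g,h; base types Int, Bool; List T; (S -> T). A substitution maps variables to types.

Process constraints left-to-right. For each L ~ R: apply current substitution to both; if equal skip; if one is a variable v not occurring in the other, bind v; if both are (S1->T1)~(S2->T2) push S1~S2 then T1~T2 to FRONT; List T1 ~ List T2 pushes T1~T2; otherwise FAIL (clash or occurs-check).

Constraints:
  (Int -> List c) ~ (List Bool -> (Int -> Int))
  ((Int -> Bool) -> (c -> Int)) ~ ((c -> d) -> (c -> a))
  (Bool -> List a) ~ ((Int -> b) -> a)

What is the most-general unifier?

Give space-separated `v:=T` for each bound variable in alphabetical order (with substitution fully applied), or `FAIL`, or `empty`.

Answer: FAIL

Derivation:
step 1: unify (Int -> List c) ~ (List Bool -> (Int -> Int))  [subst: {-} | 2 pending]
  -> decompose arrow: push Int~List Bool, List c~(Int -> Int)
step 2: unify Int ~ List Bool  [subst: {-} | 3 pending]
  clash: Int vs List Bool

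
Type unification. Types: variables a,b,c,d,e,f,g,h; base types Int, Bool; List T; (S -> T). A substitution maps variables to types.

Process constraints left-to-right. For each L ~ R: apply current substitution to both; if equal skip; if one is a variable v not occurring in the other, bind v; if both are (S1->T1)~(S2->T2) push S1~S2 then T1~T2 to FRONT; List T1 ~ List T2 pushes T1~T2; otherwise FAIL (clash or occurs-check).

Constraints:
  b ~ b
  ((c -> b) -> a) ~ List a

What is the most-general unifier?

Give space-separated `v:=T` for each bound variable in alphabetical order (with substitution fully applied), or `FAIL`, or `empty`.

step 1: unify b ~ b  [subst: {-} | 1 pending]
  -> identical, skip
step 2: unify ((c -> b) -> a) ~ List a  [subst: {-} | 0 pending]
  clash: ((c -> b) -> a) vs List a

Answer: FAIL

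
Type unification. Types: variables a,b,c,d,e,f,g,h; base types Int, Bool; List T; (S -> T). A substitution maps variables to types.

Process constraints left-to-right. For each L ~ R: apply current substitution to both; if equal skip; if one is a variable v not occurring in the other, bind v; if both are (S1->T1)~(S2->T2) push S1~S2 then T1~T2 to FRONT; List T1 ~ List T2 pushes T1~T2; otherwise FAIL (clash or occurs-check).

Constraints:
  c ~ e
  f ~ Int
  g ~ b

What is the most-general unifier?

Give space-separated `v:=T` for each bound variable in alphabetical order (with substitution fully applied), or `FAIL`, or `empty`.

step 1: unify c ~ e  [subst: {-} | 2 pending]
  bind c := e
step 2: unify f ~ Int  [subst: {c:=e} | 1 pending]
  bind f := Int
step 3: unify g ~ b  [subst: {c:=e, f:=Int} | 0 pending]
  bind g := b

Answer: c:=e f:=Int g:=b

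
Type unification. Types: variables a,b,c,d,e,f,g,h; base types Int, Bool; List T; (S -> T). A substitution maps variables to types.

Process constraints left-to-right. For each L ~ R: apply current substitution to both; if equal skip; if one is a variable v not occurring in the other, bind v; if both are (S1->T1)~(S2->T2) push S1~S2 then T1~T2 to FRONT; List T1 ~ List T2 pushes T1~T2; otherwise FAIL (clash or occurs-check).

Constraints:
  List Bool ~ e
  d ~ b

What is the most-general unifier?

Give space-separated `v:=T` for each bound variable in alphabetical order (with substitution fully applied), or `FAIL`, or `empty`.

step 1: unify List Bool ~ e  [subst: {-} | 1 pending]
  bind e := List Bool
step 2: unify d ~ b  [subst: {e:=List Bool} | 0 pending]
  bind d := b

Answer: d:=b e:=List Bool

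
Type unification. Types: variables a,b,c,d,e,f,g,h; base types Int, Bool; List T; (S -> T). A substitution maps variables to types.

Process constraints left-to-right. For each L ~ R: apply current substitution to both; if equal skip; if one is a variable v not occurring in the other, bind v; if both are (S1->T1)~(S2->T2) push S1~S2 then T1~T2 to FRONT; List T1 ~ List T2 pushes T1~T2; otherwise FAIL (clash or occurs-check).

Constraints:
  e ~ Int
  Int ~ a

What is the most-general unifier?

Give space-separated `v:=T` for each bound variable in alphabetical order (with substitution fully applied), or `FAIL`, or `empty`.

step 1: unify e ~ Int  [subst: {-} | 1 pending]
  bind e := Int
step 2: unify Int ~ a  [subst: {e:=Int} | 0 pending]
  bind a := Int

Answer: a:=Int e:=Int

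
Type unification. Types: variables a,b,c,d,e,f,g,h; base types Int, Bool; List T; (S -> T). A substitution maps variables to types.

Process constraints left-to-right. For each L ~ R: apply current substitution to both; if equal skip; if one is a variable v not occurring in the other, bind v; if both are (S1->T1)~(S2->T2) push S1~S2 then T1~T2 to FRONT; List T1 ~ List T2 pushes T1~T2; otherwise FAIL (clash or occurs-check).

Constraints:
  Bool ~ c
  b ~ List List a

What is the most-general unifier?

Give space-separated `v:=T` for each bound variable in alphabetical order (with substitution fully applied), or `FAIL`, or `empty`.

Answer: b:=List List a c:=Bool

Derivation:
step 1: unify Bool ~ c  [subst: {-} | 1 pending]
  bind c := Bool
step 2: unify b ~ List List a  [subst: {c:=Bool} | 0 pending]
  bind b := List List a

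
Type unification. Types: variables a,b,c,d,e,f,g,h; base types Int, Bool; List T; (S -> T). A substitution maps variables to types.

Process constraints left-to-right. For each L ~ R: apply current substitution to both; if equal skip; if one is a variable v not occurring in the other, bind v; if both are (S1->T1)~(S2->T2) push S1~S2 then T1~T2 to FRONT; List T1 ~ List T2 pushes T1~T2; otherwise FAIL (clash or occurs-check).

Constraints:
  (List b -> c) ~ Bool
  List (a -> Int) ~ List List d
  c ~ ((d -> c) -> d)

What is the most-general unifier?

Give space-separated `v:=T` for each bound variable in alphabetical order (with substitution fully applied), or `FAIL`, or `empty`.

Answer: FAIL

Derivation:
step 1: unify (List b -> c) ~ Bool  [subst: {-} | 2 pending]
  clash: (List b -> c) vs Bool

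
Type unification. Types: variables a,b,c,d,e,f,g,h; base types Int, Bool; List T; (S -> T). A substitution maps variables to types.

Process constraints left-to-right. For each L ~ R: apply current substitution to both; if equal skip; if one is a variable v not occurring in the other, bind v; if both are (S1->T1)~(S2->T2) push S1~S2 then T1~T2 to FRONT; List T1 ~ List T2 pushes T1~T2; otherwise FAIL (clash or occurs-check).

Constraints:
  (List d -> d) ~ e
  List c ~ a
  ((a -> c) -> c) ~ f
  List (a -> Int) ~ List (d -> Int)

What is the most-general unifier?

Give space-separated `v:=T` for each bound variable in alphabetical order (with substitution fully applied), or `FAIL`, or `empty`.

step 1: unify (List d -> d) ~ e  [subst: {-} | 3 pending]
  bind e := (List d -> d)
step 2: unify List c ~ a  [subst: {e:=(List d -> d)} | 2 pending]
  bind a := List c
step 3: unify ((List c -> c) -> c) ~ f  [subst: {e:=(List d -> d), a:=List c} | 1 pending]
  bind f := ((List c -> c) -> c)
step 4: unify List (List c -> Int) ~ List (d -> Int)  [subst: {e:=(List d -> d), a:=List c, f:=((List c -> c) -> c)} | 0 pending]
  -> decompose List: push (List c -> Int)~(d -> Int)
step 5: unify (List c -> Int) ~ (d -> Int)  [subst: {e:=(List d -> d), a:=List c, f:=((List c -> c) -> c)} | 0 pending]
  -> decompose arrow: push List c~d, Int~Int
step 6: unify List c ~ d  [subst: {e:=(List d -> d), a:=List c, f:=((List c -> c) -> c)} | 1 pending]
  bind d := List c
step 7: unify Int ~ Int  [subst: {e:=(List d -> d), a:=List c, f:=((List c -> c) -> c), d:=List c} | 0 pending]
  -> identical, skip

Answer: a:=List c d:=List c e:=(List List c -> List c) f:=((List c -> c) -> c)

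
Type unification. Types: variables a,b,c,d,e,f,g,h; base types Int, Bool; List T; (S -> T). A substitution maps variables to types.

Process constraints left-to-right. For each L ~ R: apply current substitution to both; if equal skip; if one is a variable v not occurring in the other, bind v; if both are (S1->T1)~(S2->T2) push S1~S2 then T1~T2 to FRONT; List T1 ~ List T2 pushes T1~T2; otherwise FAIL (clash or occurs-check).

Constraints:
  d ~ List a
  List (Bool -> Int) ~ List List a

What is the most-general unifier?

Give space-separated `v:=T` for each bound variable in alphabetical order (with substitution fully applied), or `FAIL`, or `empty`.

step 1: unify d ~ List a  [subst: {-} | 1 pending]
  bind d := List a
step 2: unify List (Bool -> Int) ~ List List a  [subst: {d:=List a} | 0 pending]
  -> decompose List: push (Bool -> Int)~List a
step 3: unify (Bool -> Int) ~ List a  [subst: {d:=List a} | 0 pending]
  clash: (Bool -> Int) vs List a

Answer: FAIL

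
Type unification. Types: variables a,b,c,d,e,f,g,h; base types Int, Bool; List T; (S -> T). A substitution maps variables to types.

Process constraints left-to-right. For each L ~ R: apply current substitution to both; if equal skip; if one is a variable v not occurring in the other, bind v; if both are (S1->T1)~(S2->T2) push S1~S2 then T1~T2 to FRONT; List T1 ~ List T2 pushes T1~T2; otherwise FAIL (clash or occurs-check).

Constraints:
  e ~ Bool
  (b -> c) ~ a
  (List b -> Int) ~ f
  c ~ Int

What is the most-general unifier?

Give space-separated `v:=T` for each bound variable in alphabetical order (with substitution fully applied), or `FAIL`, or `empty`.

step 1: unify e ~ Bool  [subst: {-} | 3 pending]
  bind e := Bool
step 2: unify (b -> c) ~ a  [subst: {e:=Bool} | 2 pending]
  bind a := (b -> c)
step 3: unify (List b -> Int) ~ f  [subst: {e:=Bool, a:=(b -> c)} | 1 pending]
  bind f := (List b -> Int)
step 4: unify c ~ Int  [subst: {e:=Bool, a:=(b -> c), f:=(List b -> Int)} | 0 pending]
  bind c := Int

Answer: a:=(b -> Int) c:=Int e:=Bool f:=(List b -> Int)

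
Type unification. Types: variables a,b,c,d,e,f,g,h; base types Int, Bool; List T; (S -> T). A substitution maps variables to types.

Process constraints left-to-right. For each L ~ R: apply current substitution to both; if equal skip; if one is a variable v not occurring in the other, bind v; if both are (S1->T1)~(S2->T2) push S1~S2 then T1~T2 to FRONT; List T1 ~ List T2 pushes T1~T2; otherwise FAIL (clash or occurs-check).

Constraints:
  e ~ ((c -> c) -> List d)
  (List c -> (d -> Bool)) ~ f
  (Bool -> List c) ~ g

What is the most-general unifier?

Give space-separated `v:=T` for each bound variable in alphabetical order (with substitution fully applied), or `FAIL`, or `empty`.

step 1: unify e ~ ((c -> c) -> List d)  [subst: {-} | 2 pending]
  bind e := ((c -> c) -> List d)
step 2: unify (List c -> (d -> Bool)) ~ f  [subst: {e:=((c -> c) -> List d)} | 1 pending]
  bind f := (List c -> (d -> Bool))
step 3: unify (Bool -> List c) ~ g  [subst: {e:=((c -> c) -> List d), f:=(List c -> (d -> Bool))} | 0 pending]
  bind g := (Bool -> List c)

Answer: e:=((c -> c) -> List d) f:=(List c -> (d -> Bool)) g:=(Bool -> List c)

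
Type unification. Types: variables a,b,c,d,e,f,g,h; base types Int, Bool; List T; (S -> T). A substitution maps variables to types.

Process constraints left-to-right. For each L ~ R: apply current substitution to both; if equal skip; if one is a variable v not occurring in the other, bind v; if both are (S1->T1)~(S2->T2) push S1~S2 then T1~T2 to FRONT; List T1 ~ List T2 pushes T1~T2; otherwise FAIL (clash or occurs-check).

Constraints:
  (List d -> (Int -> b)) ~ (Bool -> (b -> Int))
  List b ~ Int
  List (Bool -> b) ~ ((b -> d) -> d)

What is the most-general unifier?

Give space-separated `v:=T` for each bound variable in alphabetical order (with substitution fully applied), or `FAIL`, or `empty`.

Answer: FAIL

Derivation:
step 1: unify (List d -> (Int -> b)) ~ (Bool -> (b -> Int))  [subst: {-} | 2 pending]
  -> decompose arrow: push List d~Bool, (Int -> b)~(b -> Int)
step 2: unify List d ~ Bool  [subst: {-} | 3 pending]
  clash: List d vs Bool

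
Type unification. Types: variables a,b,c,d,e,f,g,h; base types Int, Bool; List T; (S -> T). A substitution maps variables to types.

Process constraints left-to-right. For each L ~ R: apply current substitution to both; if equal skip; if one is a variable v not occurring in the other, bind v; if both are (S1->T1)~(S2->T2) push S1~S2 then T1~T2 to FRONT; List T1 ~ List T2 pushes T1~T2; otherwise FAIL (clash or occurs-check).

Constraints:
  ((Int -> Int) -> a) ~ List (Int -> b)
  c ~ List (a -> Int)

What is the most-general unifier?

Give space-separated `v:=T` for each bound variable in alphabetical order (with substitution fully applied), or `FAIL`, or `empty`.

Answer: FAIL

Derivation:
step 1: unify ((Int -> Int) -> a) ~ List (Int -> b)  [subst: {-} | 1 pending]
  clash: ((Int -> Int) -> a) vs List (Int -> b)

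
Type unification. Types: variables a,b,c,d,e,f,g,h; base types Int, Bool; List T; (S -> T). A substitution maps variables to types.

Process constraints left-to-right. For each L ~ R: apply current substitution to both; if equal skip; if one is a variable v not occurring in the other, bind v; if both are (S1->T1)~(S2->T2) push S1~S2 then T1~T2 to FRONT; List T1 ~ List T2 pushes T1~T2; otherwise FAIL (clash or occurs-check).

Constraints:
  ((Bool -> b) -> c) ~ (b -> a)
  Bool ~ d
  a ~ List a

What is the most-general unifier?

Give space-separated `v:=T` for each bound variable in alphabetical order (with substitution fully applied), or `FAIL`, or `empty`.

step 1: unify ((Bool -> b) -> c) ~ (b -> a)  [subst: {-} | 2 pending]
  -> decompose arrow: push (Bool -> b)~b, c~a
step 2: unify (Bool -> b) ~ b  [subst: {-} | 3 pending]
  occurs-check fail

Answer: FAIL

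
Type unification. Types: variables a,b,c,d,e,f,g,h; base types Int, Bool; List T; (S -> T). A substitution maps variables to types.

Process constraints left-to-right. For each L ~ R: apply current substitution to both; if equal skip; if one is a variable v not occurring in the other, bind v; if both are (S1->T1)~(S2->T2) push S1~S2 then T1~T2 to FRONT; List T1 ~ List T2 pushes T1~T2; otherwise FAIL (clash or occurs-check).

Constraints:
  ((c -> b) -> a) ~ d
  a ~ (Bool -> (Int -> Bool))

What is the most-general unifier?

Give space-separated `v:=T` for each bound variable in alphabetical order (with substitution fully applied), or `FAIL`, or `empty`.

step 1: unify ((c -> b) -> a) ~ d  [subst: {-} | 1 pending]
  bind d := ((c -> b) -> a)
step 2: unify a ~ (Bool -> (Int -> Bool))  [subst: {d:=((c -> b) -> a)} | 0 pending]
  bind a := (Bool -> (Int -> Bool))

Answer: a:=(Bool -> (Int -> Bool)) d:=((c -> b) -> (Bool -> (Int -> Bool)))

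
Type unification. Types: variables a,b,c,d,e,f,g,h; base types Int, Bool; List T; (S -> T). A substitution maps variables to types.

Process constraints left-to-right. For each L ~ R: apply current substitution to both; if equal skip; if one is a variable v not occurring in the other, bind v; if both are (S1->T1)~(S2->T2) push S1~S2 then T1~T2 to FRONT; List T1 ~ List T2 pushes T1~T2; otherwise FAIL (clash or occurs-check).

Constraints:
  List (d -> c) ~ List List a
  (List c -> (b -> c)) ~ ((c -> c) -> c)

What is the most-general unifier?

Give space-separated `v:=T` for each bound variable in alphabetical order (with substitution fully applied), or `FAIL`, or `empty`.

Answer: FAIL

Derivation:
step 1: unify List (d -> c) ~ List List a  [subst: {-} | 1 pending]
  -> decompose List: push (d -> c)~List a
step 2: unify (d -> c) ~ List a  [subst: {-} | 1 pending]
  clash: (d -> c) vs List a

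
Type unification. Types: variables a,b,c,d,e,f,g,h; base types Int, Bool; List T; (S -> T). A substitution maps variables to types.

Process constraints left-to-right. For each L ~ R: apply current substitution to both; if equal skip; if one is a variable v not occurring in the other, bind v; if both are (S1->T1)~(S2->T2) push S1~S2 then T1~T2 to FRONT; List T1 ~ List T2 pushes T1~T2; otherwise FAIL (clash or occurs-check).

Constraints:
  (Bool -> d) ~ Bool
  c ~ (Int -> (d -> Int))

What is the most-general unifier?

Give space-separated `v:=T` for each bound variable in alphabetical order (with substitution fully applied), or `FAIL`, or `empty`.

step 1: unify (Bool -> d) ~ Bool  [subst: {-} | 1 pending]
  clash: (Bool -> d) vs Bool

Answer: FAIL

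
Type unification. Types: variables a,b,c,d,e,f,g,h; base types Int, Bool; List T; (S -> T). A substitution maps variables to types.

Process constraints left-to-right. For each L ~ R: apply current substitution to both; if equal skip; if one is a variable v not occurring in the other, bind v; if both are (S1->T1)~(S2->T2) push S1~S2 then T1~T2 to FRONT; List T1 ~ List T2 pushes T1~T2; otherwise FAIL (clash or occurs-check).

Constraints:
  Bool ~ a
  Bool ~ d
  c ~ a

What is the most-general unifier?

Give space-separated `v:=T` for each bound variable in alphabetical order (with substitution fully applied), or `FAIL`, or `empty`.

step 1: unify Bool ~ a  [subst: {-} | 2 pending]
  bind a := Bool
step 2: unify Bool ~ d  [subst: {a:=Bool} | 1 pending]
  bind d := Bool
step 3: unify c ~ Bool  [subst: {a:=Bool, d:=Bool} | 0 pending]
  bind c := Bool

Answer: a:=Bool c:=Bool d:=Bool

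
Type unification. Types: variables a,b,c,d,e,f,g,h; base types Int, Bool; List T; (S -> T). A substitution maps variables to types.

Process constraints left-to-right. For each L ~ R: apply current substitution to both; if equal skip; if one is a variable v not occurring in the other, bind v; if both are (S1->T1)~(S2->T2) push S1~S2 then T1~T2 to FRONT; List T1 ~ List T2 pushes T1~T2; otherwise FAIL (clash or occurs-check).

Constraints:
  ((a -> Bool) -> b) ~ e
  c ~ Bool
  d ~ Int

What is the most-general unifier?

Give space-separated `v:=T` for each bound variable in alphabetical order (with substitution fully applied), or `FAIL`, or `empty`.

step 1: unify ((a -> Bool) -> b) ~ e  [subst: {-} | 2 pending]
  bind e := ((a -> Bool) -> b)
step 2: unify c ~ Bool  [subst: {e:=((a -> Bool) -> b)} | 1 pending]
  bind c := Bool
step 3: unify d ~ Int  [subst: {e:=((a -> Bool) -> b), c:=Bool} | 0 pending]
  bind d := Int

Answer: c:=Bool d:=Int e:=((a -> Bool) -> b)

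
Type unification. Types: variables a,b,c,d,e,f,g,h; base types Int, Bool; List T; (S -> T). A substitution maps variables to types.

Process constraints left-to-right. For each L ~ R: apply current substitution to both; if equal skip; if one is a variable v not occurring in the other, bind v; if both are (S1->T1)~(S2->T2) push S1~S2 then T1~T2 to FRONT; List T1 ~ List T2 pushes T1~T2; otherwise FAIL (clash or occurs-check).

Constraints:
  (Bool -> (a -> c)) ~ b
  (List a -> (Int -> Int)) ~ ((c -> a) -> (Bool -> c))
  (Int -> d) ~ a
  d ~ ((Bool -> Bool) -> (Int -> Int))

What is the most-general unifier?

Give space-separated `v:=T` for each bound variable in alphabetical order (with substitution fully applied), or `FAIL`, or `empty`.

step 1: unify (Bool -> (a -> c)) ~ b  [subst: {-} | 3 pending]
  bind b := (Bool -> (a -> c))
step 2: unify (List a -> (Int -> Int)) ~ ((c -> a) -> (Bool -> c))  [subst: {b:=(Bool -> (a -> c))} | 2 pending]
  -> decompose arrow: push List a~(c -> a), (Int -> Int)~(Bool -> c)
step 3: unify List a ~ (c -> a)  [subst: {b:=(Bool -> (a -> c))} | 3 pending]
  clash: List a vs (c -> a)

Answer: FAIL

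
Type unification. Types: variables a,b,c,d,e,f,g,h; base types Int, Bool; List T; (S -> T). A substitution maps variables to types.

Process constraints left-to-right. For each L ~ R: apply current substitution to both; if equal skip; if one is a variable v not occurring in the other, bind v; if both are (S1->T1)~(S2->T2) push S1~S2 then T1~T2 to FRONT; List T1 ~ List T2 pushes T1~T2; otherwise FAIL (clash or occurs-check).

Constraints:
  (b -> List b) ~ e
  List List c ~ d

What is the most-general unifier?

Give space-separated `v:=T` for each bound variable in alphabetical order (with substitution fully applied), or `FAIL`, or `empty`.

Answer: d:=List List c e:=(b -> List b)

Derivation:
step 1: unify (b -> List b) ~ e  [subst: {-} | 1 pending]
  bind e := (b -> List b)
step 2: unify List List c ~ d  [subst: {e:=(b -> List b)} | 0 pending]
  bind d := List List c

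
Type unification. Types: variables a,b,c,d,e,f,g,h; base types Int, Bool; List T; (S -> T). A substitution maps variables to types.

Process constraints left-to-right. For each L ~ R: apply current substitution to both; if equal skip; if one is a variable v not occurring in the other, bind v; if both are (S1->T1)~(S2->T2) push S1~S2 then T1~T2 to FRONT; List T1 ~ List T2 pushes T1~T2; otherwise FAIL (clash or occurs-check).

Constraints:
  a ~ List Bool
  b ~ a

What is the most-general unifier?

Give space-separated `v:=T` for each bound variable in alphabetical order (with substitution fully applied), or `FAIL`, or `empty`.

step 1: unify a ~ List Bool  [subst: {-} | 1 pending]
  bind a := List Bool
step 2: unify b ~ List Bool  [subst: {a:=List Bool} | 0 pending]
  bind b := List Bool

Answer: a:=List Bool b:=List Bool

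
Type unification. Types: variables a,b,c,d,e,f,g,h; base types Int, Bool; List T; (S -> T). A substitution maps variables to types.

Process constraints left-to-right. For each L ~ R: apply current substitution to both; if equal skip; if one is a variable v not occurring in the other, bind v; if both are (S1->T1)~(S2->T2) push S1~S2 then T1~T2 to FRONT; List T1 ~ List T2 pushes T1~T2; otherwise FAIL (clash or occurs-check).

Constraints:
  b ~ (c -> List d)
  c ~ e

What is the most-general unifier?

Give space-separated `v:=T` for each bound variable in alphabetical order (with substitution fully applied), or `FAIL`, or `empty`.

step 1: unify b ~ (c -> List d)  [subst: {-} | 1 pending]
  bind b := (c -> List d)
step 2: unify c ~ e  [subst: {b:=(c -> List d)} | 0 pending]
  bind c := e

Answer: b:=(e -> List d) c:=e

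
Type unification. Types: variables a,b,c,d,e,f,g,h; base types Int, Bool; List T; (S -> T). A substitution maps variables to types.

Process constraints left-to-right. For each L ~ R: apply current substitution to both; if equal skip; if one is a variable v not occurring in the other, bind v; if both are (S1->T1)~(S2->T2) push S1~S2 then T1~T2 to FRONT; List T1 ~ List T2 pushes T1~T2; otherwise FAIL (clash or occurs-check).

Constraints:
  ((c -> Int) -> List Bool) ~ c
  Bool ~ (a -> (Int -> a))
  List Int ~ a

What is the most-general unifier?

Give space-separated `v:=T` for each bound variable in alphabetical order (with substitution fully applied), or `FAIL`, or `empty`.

Answer: FAIL

Derivation:
step 1: unify ((c -> Int) -> List Bool) ~ c  [subst: {-} | 2 pending]
  occurs-check fail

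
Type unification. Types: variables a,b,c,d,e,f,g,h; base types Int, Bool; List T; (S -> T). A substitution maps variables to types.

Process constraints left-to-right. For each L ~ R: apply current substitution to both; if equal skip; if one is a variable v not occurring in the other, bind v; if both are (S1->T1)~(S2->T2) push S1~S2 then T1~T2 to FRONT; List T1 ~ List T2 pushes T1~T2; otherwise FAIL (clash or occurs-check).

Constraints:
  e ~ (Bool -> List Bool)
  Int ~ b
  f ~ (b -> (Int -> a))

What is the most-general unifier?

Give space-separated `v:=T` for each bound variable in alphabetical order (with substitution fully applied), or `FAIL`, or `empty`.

step 1: unify e ~ (Bool -> List Bool)  [subst: {-} | 2 pending]
  bind e := (Bool -> List Bool)
step 2: unify Int ~ b  [subst: {e:=(Bool -> List Bool)} | 1 pending]
  bind b := Int
step 3: unify f ~ (Int -> (Int -> a))  [subst: {e:=(Bool -> List Bool), b:=Int} | 0 pending]
  bind f := (Int -> (Int -> a))

Answer: b:=Int e:=(Bool -> List Bool) f:=(Int -> (Int -> a))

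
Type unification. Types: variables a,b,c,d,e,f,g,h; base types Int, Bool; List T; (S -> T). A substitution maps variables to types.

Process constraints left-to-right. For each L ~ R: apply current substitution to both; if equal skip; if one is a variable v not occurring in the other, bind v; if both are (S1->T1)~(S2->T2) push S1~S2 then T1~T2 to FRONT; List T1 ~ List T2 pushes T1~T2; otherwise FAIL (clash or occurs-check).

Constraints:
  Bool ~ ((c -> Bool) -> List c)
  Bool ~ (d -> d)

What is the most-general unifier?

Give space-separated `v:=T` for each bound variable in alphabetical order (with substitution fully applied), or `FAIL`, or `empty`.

step 1: unify Bool ~ ((c -> Bool) -> List c)  [subst: {-} | 1 pending]
  clash: Bool vs ((c -> Bool) -> List c)

Answer: FAIL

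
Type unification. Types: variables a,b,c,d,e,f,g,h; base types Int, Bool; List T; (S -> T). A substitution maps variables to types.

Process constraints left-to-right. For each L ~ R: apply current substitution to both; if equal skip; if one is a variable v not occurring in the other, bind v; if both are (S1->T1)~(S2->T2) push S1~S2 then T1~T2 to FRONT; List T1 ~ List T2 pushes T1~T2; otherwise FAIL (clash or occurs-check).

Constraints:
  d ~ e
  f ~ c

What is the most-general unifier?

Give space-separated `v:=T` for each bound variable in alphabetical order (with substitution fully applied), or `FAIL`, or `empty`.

Answer: d:=e f:=c

Derivation:
step 1: unify d ~ e  [subst: {-} | 1 pending]
  bind d := e
step 2: unify f ~ c  [subst: {d:=e} | 0 pending]
  bind f := c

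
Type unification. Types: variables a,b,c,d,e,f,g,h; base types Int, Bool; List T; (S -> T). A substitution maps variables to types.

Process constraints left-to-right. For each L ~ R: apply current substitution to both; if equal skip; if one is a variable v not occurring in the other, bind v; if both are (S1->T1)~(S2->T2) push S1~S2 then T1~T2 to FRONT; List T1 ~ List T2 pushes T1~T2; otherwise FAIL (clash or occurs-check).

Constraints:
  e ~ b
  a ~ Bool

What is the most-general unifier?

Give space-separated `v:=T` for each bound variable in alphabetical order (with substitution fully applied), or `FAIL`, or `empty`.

step 1: unify e ~ b  [subst: {-} | 1 pending]
  bind e := b
step 2: unify a ~ Bool  [subst: {e:=b} | 0 pending]
  bind a := Bool

Answer: a:=Bool e:=b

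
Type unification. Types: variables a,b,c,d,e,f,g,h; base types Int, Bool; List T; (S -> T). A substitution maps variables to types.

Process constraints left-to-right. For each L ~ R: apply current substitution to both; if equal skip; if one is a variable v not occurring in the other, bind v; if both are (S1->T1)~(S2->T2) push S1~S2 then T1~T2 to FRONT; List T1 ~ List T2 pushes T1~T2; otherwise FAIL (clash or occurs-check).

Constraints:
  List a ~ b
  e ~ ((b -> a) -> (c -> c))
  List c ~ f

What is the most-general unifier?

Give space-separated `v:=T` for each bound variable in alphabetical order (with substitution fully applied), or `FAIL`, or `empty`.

step 1: unify List a ~ b  [subst: {-} | 2 pending]
  bind b := List a
step 2: unify e ~ ((List a -> a) -> (c -> c))  [subst: {b:=List a} | 1 pending]
  bind e := ((List a -> a) -> (c -> c))
step 3: unify List c ~ f  [subst: {b:=List a, e:=((List a -> a) -> (c -> c))} | 0 pending]
  bind f := List c

Answer: b:=List a e:=((List a -> a) -> (c -> c)) f:=List c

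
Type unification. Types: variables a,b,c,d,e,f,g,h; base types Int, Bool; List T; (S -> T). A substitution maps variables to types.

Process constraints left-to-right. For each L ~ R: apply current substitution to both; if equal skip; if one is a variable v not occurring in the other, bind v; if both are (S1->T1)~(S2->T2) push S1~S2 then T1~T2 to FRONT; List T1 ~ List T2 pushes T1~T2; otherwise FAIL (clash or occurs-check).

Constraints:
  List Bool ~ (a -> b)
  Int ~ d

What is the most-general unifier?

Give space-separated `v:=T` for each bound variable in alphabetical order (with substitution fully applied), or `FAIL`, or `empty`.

step 1: unify List Bool ~ (a -> b)  [subst: {-} | 1 pending]
  clash: List Bool vs (a -> b)

Answer: FAIL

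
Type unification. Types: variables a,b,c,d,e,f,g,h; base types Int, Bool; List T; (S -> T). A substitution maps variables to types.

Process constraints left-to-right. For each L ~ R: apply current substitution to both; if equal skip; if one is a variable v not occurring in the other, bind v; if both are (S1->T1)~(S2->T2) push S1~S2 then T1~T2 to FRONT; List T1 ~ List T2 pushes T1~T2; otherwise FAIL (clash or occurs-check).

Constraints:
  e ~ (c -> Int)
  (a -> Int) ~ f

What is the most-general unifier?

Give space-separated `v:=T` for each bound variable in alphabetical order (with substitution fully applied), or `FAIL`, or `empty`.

Answer: e:=(c -> Int) f:=(a -> Int)

Derivation:
step 1: unify e ~ (c -> Int)  [subst: {-} | 1 pending]
  bind e := (c -> Int)
step 2: unify (a -> Int) ~ f  [subst: {e:=(c -> Int)} | 0 pending]
  bind f := (a -> Int)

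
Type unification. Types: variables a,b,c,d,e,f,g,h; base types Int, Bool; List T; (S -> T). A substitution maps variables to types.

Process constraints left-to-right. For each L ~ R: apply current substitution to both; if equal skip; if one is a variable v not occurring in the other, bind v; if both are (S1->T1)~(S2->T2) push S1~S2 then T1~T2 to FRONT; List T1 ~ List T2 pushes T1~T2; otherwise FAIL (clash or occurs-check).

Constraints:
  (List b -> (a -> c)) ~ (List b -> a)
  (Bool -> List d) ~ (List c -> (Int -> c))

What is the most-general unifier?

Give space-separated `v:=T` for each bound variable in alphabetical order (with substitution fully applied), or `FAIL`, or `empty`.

step 1: unify (List b -> (a -> c)) ~ (List b -> a)  [subst: {-} | 1 pending]
  -> decompose arrow: push List b~List b, (a -> c)~a
step 2: unify List b ~ List b  [subst: {-} | 2 pending]
  -> identical, skip
step 3: unify (a -> c) ~ a  [subst: {-} | 1 pending]
  occurs-check fail

Answer: FAIL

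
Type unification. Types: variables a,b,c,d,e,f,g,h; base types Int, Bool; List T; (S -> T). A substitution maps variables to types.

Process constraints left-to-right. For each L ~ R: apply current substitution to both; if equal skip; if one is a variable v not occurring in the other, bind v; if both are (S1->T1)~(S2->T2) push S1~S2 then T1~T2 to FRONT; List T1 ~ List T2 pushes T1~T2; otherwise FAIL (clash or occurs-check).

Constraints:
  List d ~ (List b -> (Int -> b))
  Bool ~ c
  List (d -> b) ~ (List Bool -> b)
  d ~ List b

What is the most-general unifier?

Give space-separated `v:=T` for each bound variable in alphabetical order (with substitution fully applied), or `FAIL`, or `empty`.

step 1: unify List d ~ (List b -> (Int -> b))  [subst: {-} | 3 pending]
  clash: List d vs (List b -> (Int -> b))

Answer: FAIL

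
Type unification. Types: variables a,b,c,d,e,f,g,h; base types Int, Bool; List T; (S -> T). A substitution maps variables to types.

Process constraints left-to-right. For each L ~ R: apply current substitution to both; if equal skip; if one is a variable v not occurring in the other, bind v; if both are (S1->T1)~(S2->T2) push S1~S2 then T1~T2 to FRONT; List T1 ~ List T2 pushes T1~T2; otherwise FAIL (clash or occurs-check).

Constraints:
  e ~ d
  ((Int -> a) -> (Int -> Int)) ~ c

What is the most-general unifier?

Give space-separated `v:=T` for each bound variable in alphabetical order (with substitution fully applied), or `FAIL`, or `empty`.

Answer: c:=((Int -> a) -> (Int -> Int)) e:=d

Derivation:
step 1: unify e ~ d  [subst: {-} | 1 pending]
  bind e := d
step 2: unify ((Int -> a) -> (Int -> Int)) ~ c  [subst: {e:=d} | 0 pending]
  bind c := ((Int -> a) -> (Int -> Int))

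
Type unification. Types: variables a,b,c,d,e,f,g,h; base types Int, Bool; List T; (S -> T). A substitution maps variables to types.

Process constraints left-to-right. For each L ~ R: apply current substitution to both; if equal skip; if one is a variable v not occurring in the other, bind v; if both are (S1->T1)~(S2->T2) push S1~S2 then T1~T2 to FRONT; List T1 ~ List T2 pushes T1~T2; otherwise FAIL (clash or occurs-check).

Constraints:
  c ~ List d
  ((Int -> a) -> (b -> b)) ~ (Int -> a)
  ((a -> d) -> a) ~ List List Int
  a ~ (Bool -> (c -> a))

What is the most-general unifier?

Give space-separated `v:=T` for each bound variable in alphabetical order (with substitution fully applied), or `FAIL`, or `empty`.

Answer: FAIL

Derivation:
step 1: unify c ~ List d  [subst: {-} | 3 pending]
  bind c := List d
step 2: unify ((Int -> a) -> (b -> b)) ~ (Int -> a)  [subst: {c:=List d} | 2 pending]
  -> decompose arrow: push (Int -> a)~Int, (b -> b)~a
step 3: unify (Int -> a) ~ Int  [subst: {c:=List d} | 3 pending]
  clash: (Int -> a) vs Int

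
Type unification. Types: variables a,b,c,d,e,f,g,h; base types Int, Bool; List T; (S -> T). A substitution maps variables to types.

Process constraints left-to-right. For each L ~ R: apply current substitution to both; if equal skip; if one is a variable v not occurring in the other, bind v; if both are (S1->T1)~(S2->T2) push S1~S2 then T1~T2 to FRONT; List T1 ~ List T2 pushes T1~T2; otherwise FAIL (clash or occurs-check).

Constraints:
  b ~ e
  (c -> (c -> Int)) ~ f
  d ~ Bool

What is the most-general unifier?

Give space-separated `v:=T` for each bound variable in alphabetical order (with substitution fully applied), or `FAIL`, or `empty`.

Answer: b:=e d:=Bool f:=(c -> (c -> Int))

Derivation:
step 1: unify b ~ e  [subst: {-} | 2 pending]
  bind b := e
step 2: unify (c -> (c -> Int)) ~ f  [subst: {b:=e} | 1 pending]
  bind f := (c -> (c -> Int))
step 3: unify d ~ Bool  [subst: {b:=e, f:=(c -> (c -> Int))} | 0 pending]
  bind d := Bool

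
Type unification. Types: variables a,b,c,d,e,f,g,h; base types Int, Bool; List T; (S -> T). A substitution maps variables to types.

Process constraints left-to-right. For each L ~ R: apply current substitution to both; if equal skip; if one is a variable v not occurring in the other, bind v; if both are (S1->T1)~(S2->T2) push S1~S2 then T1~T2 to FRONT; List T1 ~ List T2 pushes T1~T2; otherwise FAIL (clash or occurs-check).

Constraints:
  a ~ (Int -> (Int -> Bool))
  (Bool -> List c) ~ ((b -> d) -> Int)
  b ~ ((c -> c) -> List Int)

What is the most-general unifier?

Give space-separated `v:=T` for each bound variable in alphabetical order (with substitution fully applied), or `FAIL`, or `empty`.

step 1: unify a ~ (Int -> (Int -> Bool))  [subst: {-} | 2 pending]
  bind a := (Int -> (Int -> Bool))
step 2: unify (Bool -> List c) ~ ((b -> d) -> Int)  [subst: {a:=(Int -> (Int -> Bool))} | 1 pending]
  -> decompose arrow: push Bool~(b -> d), List c~Int
step 3: unify Bool ~ (b -> d)  [subst: {a:=(Int -> (Int -> Bool))} | 2 pending]
  clash: Bool vs (b -> d)

Answer: FAIL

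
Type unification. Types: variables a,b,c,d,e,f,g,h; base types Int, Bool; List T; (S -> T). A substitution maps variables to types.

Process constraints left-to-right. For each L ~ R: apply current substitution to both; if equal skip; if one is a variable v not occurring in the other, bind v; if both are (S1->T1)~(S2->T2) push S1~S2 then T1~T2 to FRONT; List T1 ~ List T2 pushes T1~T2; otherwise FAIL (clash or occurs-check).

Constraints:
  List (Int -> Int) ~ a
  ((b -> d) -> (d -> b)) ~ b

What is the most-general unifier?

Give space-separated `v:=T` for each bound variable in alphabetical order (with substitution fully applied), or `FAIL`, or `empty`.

Answer: FAIL

Derivation:
step 1: unify List (Int -> Int) ~ a  [subst: {-} | 1 pending]
  bind a := List (Int -> Int)
step 2: unify ((b -> d) -> (d -> b)) ~ b  [subst: {a:=List (Int -> Int)} | 0 pending]
  occurs-check fail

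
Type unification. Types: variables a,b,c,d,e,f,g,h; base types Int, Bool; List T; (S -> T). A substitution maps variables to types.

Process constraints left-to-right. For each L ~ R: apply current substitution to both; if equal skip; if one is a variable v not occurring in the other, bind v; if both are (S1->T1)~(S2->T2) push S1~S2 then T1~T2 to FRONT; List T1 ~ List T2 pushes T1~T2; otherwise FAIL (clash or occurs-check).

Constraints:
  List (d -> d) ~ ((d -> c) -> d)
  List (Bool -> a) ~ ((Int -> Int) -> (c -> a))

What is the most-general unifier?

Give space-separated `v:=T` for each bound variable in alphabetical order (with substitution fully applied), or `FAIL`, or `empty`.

step 1: unify List (d -> d) ~ ((d -> c) -> d)  [subst: {-} | 1 pending]
  clash: List (d -> d) vs ((d -> c) -> d)

Answer: FAIL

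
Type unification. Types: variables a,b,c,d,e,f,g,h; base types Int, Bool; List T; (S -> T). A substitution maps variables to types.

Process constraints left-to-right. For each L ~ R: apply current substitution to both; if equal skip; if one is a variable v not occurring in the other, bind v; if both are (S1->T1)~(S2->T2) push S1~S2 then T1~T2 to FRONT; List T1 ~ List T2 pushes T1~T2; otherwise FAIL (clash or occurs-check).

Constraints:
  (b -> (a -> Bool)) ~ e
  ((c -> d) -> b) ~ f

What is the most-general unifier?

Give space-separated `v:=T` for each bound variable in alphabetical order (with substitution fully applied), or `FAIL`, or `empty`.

Answer: e:=(b -> (a -> Bool)) f:=((c -> d) -> b)

Derivation:
step 1: unify (b -> (a -> Bool)) ~ e  [subst: {-} | 1 pending]
  bind e := (b -> (a -> Bool))
step 2: unify ((c -> d) -> b) ~ f  [subst: {e:=(b -> (a -> Bool))} | 0 pending]
  bind f := ((c -> d) -> b)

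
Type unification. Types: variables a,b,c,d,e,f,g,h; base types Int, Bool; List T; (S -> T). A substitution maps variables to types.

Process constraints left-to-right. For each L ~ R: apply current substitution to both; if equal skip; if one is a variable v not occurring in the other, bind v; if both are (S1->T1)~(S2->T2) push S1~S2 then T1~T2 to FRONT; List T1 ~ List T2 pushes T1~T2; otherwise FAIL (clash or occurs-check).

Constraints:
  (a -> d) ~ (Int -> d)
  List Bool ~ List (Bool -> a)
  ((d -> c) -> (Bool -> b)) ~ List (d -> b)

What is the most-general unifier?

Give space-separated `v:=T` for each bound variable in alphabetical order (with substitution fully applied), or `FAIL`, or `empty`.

Answer: FAIL

Derivation:
step 1: unify (a -> d) ~ (Int -> d)  [subst: {-} | 2 pending]
  -> decompose arrow: push a~Int, d~d
step 2: unify a ~ Int  [subst: {-} | 3 pending]
  bind a := Int
step 3: unify d ~ d  [subst: {a:=Int} | 2 pending]
  -> identical, skip
step 4: unify List Bool ~ List (Bool -> Int)  [subst: {a:=Int} | 1 pending]
  -> decompose List: push Bool~(Bool -> Int)
step 5: unify Bool ~ (Bool -> Int)  [subst: {a:=Int} | 1 pending]
  clash: Bool vs (Bool -> Int)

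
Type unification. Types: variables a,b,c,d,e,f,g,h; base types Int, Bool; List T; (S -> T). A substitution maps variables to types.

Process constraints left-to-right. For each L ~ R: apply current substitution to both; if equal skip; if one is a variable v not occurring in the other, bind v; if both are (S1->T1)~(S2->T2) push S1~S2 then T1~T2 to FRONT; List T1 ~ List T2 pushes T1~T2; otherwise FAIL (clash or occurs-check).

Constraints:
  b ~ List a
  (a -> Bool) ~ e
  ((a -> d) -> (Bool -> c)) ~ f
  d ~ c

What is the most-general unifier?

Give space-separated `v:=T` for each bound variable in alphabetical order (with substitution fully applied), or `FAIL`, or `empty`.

step 1: unify b ~ List a  [subst: {-} | 3 pending]
  bind b := List a
step 2: unify (a -> Bool) ~ e  [subst: {b:=List a} | 2 pending]
  bind e := (a -> Bool)
step 3: unify ((a -> d) -> (Bool -> c)) ~ f  [subst: {b:=List a, e:=(a -> Bool)} | 1 pending]
  bind f := ((a -> d) -> (Bool -> c))
step 4: unify d ~ c  [subst: {b:=List a, e:=(a -> Bool), f:=((a -> d) -> (Bool -> c))} | 0 pending]
  bind d := c

Answer: b:=List a d:=c e:=(a -> Bool) f:=((a -> c) -> (Bool -> c))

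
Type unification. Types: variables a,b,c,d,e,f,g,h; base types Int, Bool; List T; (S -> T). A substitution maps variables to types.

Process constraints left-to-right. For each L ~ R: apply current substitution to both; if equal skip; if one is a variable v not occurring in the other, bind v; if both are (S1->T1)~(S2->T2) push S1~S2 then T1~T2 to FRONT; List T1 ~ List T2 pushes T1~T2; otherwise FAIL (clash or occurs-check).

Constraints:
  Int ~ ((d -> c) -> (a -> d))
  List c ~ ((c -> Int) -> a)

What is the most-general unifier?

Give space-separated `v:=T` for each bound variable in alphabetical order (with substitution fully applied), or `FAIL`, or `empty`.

Answer: FAIL

Derivation:
step 1: unify Int ~ ((d -> c) -> (a -> d))  [subst: {-} | 1 pending]
  clash: Int vs ((d -> c) -> (a -> d))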